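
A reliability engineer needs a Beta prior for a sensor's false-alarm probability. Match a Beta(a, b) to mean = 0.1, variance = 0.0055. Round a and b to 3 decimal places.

a = 1.536, b = 13.827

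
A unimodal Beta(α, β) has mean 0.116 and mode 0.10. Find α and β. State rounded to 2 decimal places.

With s = α+β: μ = α/s and mode = (α−1)/(s−2). Eliminating α = μs,
μs − 1 = m(s−2) ⇒ s(μ−m) = 1−2m ⇒ s = 0.80/0.016 = 50.0000.
So α = μs = 5.80, β = (1−μ)s = 44.20.

α = 5.80, β = 44.20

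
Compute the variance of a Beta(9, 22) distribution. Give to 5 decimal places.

μ = 9/31 = 0.290323; Var = μ(1−μ)/(α+β+1) = 0.2060354/32 = 0.00644.

0.00644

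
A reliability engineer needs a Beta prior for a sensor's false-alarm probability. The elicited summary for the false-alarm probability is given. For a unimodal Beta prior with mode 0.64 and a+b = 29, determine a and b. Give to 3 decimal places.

Since the density peak of Beta(a,b) is at (a−1)/(a+b−2),
a = 1 + 0.64(29−2) = 18.280 and b = 29 − 18.280 = 10.720.

a = 18.280, b = 10.720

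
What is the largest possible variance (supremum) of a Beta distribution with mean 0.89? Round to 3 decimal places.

Var = μ(1−μ)/(α+β+1), which approaches μ(1−μ) as α+β → 0.
So the supremum is μ(1−μ) = 0.89×0.11 = 0.098.

0.098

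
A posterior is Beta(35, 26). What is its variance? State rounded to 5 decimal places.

Var = αβ/[(α+β)²(α+β+1)] = (35×26)/(61²×62) = 910/230702 = 0.00394.

0.00394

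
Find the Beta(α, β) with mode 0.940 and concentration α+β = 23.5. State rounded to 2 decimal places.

Mode = (α−1)/(κ−2) with κ = α+β, so α−1 = 0.940·21.5 = 20.21.
α = 21.21; β = κ − α = 2.29.

α = 21.21, β = 2.29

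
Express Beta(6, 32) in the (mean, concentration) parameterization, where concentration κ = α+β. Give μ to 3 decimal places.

μ = 0.158, κ = 38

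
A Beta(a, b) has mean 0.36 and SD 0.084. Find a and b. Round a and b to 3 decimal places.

Variance = 0.084² = 0.007056. The moment-matching identity a+b = μ(1−μ)/Var − 1 gives
a+b = 0.2304/0.007056 − 1 = 31.6531, so a = μ·31.6531 = 11.395 and b = (1−μ)·31.6531 = 20.258.

a = 11.395, b = 20.258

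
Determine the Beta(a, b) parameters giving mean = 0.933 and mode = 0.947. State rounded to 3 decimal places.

a = 59.579, b = 4.278

Let s = a+b. Mean gives a = μs = 0.933s; mode gives (a−1)/(s−2) = 0.947.
Substituting: 0.933s − 1 = 0.947(s−2) = 0.947s − 1.894, so -0.014s = -0.894 and s = 63.8571.
Then a = 0.933×63.8571 = 59.579 and b = s−a = 4.278.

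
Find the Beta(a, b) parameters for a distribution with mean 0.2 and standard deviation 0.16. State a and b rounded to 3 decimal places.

a = 1.050, b = 4.200

Variance = 0.16² = 0.0256. The moment-matching identity a+b = μ(1−μ)/Var − 1 gives
a+b = 0.16/0.0256 − 1 = 5.2500, so a = μ·5.2500 = 1.050 and b = (1−μ)·5.2500 = 4.200.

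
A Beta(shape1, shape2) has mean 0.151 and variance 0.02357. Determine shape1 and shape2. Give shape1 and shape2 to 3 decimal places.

shape1 = 0.670, shape2 = 3.769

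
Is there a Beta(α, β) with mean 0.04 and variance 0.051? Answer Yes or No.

The Beta variance bound is σ² < μ(1−μ).
Here μ(1−μ) = 0.04×0.96 = 0.0384, and 0.051 ≥ 0.0384.

No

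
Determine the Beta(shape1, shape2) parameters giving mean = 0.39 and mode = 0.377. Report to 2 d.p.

Let s = shape1+shape2. Mean gives shape1 = μs = 0.39s; mode gives (shape1−1)/(s−2) = 0.377.
Substituting: 0.39s − 1 = 0.377(s−2) = 0.377s − 0.754, so 0.013s = 0.246 and s = 18.9231.
Then shape1 = 0.39×18.9231 = 7.38 and shape2 = s−shape1 = 11.54.

shape1 = 7.38, shape2 = 11.54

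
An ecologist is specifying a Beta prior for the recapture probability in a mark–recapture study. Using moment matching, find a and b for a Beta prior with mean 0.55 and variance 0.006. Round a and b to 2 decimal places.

Write ν = a+b; then a = μν and Var = μ(1−μ)/(ν+1).
ν = μ(1−μ)/Var − 1 = 0.2475/0.006 − 1 = 40.2500.
a = 0.55·40.2500 = 22.14, b = 0.45·40.2500 = 18.11.

a = 22.14, b = 18.11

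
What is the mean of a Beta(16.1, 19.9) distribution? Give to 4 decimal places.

E[X] = α/(α+β) = 16.1/36.0 = 0.4472.

0.4472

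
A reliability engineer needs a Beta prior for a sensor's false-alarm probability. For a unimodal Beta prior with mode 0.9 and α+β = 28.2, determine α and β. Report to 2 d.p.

α = 24.58, β = 3.62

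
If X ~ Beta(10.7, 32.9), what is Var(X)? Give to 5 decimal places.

μ = 10.7/43.6 = 0.245413; Var = μ(1−μ)/(α+β+1) = 0.1851854/44.6 = 0.00415.

0.00415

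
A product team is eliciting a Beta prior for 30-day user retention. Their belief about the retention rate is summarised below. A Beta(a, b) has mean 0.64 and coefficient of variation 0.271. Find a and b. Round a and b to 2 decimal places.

Var = (CV·μ)² = (0.271×0.64)² = 0.030081.
a+b = μ(1−μ)/Var − 1 = 0.2304/0.030081 − 1 = 6.6592.
Thus a = 0.64·6.6592 = 4.26 and b = 0.36·6.6592 = 2.40.

a = 4.26, b = 2.40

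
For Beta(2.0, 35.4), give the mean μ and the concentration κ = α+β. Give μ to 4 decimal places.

μ = 0.0535, κ = 37.4

κ = α+β = 2.0+35.4 = 37.4; μ = α/κ = 2.0/37.4 = 0.0535.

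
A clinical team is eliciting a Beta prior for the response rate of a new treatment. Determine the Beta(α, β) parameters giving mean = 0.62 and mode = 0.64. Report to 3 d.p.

Let s = α+β. Mean gives α = μs = 0.62s; mode gives (α−1)/(s−2) = 0.64.
Substituting: 0.62s − 1 = 0.64(s−2) = 0.64s − 1.28, so -0.02s = -0.28 and s = 14.0000.
Then α = 0.62×14.0000 = 8.680 and β = s−α = 5.320.

α = 8.680, β = 5.320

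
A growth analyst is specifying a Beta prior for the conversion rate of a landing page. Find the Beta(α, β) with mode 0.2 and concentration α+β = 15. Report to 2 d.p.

α = 3.60, β = 11.40

For α,β>1 the mode is (α−1)/(α+β−2), so α = mode·(κ−2)+1 = 0.2×13+1 = 3.60.
And β = (1−mode)·(κ−2)+1 = 0.8×13+1 = 11.40.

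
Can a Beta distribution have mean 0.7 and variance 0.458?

No

For any Beta, Var(X) < E[X]·(1−E[X]).
Here μ(1−μ) = 0.7×0.3 = 0.21, and 0.458 ≥ 0.21.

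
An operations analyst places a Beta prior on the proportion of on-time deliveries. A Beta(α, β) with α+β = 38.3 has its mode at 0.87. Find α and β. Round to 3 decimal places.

α = 32.581, β = 5.719

For α,β>1 the mode is (α−1)/(α+β−2), so α = mode·(κ−2)+1 = 0.87×36.3+1 = 32.581.
And β = (1−mode)·(κ−2)+1 = 0.13×36.3+1 = 5.719.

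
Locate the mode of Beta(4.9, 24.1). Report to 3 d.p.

0.144

With α,β > 1, mode = (α−1)/(α+β−2) = 3.9/27.0 = 0.144.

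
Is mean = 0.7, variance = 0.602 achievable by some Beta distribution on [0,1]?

The Beta variance bound is σ² < μ(1−μ).
Here μ(1−μ) = 0.7×0.3 = 0.21, and 0.602 ≥ 0.21.

No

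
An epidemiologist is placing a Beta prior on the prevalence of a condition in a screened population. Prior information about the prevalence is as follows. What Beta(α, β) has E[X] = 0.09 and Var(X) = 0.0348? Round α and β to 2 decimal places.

α = 0.12, β = 1.23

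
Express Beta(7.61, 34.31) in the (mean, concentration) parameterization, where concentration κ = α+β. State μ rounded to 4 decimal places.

μ = 0.1815, κ = 41.92

κ = α+β = 7.61+34.31 = 41.92; μ = α/κ = 7.61/41.92 = 0.1815.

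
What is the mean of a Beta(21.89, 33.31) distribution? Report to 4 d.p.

0.3966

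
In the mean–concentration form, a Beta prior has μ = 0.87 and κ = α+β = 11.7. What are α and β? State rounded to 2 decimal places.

α = 10.18, β = 1.52

Split κ in proportion μ : (1−μ): α = 0.87·11.7 = 10.18, β = 11.7 − 10.18 = 1.52.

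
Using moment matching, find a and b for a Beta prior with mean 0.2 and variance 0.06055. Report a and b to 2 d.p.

Let s = a+b. The Beta variance is μ(1−μ)/(s+1).
So s+1 = μ(1−μ)/σ² = (0.2×0.8)/0.06055 = 0.16/0.06055 = 2.6424, giving s = 1.6424.
Then a = μs = 0.2×1.6424 = 0.33 and b = (1−μ)s = 0.8×1.6424 = 1.31.

a = 0.33, b = 1.31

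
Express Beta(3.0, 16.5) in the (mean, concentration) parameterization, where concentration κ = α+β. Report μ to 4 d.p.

κ = α+β = 3.0+16.5 = 19.5; μ = α/κ = 3.0/19.5 = 0.1538.

μ = 0.1538, κ = 19.5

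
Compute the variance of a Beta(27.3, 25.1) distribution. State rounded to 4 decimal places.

α+β = 52.4 and αβ = 685.23, so Var = αβ/[(α+β)²(α+β+1)] = 685.23/146623.584 = 0.0047.

0.0047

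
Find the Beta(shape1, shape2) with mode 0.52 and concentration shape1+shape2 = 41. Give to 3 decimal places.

Since the density peak of Beta(shape1,shape2) is at (shape1−1)/(shape1+shape2−2),
shape1 = 1 + 0.52(41−2) = 21.280 and shape2 = 41 − 21.280 = 19.720.

shape1 = 21.280, shape2 = 19.720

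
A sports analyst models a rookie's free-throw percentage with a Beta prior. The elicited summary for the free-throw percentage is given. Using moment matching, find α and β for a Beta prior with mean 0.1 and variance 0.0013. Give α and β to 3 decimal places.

α = 6.823, β = 61.408

By moment matching, α+β = μ(1−μ)/σ² − 1 = (0.1·0.9)/0.0013 − 1 = 69.2308 − 1 = 68.2308.
Since α/(α+β) = μ, α = 0.1·68.2308 = 6.823 and β = 0.9·68.2308 = 61.408.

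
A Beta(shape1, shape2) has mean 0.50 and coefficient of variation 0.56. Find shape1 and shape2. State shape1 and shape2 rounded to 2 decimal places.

Var = (CV·μ)² = (0.56×0.50)² = 0.078400.
shape1+shape2 = μ(1−μ)/Var − 1 = 0.2500/0.078400 − 1 = 2.1888.
Thus shape1 = 0.50·2.1888 = 1.09 and shape2 = 0.50·2.1888 = 1.09.

shape1 = 1.09, shape2 = 1.09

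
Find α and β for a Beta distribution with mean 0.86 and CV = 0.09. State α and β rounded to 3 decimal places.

Var = (CV·μ)² = (0.09×0.86)² = 0.005991.
α+β = μ(1−μ)/Var − 1 = 0.1204/0.005991 − 1 = 19.0976.
Thus α = 0.86·19.0976 = 16.424 and β = 0.14·19.0976 = 2.674.

α = 16.424, β = 2.674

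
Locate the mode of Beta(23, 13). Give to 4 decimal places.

With α,β > 1, mode = (α−1)/(α+β−2) = 22/34 = 0.6471.

0.6471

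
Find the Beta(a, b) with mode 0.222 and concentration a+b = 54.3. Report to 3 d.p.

a = 12.611, b = 41.689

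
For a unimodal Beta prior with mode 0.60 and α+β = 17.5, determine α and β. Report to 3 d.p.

For α,β>1 the mode is (α−1)/(α+β−2), so α = mode·(κ−2)+1 = 0.60×15.5+1 = 10.300.
And β = (1−mode)·(κ−2)+1 = 0.40×15.5+1 = 7.200.

α = 10.300, β = 7.200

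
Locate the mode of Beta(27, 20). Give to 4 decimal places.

0.5778

The density x^(α−1)(1−x)^(β−1) is maximised at (α−1)/(α+β−2) = 26/45 = 0.5778.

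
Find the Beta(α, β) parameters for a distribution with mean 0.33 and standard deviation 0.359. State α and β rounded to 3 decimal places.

α = 0.236, β = 0.479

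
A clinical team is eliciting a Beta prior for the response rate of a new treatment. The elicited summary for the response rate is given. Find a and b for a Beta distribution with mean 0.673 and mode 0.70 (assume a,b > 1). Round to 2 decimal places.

a = 9.97, b = 4.84

Let s = a+b. Mean gives a = μs = 0.673s; mode gives (a−1)/(s−2) = 0.70.
Substituting: 0.673s − 1 = 0.70(s−2) = 0.70s − 1.40, so -0.027s = -0.40 and s = 14.8148.
Then a = 0.673×14.8148 = 9.97 and b = s−a = 4.84.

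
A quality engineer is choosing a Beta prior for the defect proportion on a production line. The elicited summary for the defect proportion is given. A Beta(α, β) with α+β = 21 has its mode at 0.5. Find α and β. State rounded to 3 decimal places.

α = 10.500, β = 10.500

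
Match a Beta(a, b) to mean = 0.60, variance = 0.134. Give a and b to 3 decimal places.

Write ν = a+b; then a = μν and Var = μ(1−μ)/(ν+1).
ν = μ(1−μ)/Var − 1 = 0.2400/0.134 − 1 = 0.7910.
a = 0.60·0.7910 = 0.475, b = 0.40·0.7910 = 0.316.

a = 0.475, b = 0.316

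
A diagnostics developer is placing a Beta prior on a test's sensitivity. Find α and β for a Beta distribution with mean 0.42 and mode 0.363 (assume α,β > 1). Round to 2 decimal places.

α = 2.02, β = 2.79

Let s = α+β. Mean gives α = μs = 0.42s; mode gives (α−1)/(s−2) = 0.363.
Substituting: 0.42s − 1 = 0.363(s−2) = 0.363s − 0.726, so 0.057s = 0.274 and s = 4.8070.
Then α = 0.42×4.8070 = 2.02 and β = s−α = 2.79.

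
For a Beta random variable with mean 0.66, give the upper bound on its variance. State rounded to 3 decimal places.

0.224

For fixed mean μ the Beta variance is μ(1−μ)/(α+β+1), increasing as α+β decreases.
Its least upper bound (not attained) is μ(1−μ) = 0.66·0.34 = 0.224.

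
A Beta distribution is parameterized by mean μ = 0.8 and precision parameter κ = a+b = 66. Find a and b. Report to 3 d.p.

a = 52.800, b = 13.200

a = μκ = 0.8×66 = 52.800 and b = (1−μ)κ = 0.2×66 = 13.200.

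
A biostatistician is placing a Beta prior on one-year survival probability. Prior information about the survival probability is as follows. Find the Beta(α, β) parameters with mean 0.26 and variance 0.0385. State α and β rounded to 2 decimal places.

α = 1.04, β = 2.96

By moment matching, α+β = μ(1−μ)/σ² − 1 = (0.26·0.74)/0.0385 − 1 = 4.9974 − 1 = 3.9974.
Since α/(α+β) = μ, α = 0.26·3.9974 = 1.04 and β = 0.74·3.9974 = 2.96.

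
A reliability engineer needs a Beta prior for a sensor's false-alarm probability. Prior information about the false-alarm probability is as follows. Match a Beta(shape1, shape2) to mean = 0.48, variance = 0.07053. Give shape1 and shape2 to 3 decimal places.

shape1 = 1.219, shape2 = 1.320

Write ν = shape1+shape2; then shape1 = μν and Var = μ(1−μ)/(ν+1).
ν = μ(1−μ)/Var − 1 = 0.2496/0.07053 − 1 = 2.5389.
shape1 = 0.48·2.5389 = 1.219, shape2 = 0.52·2.5389 = 1.320.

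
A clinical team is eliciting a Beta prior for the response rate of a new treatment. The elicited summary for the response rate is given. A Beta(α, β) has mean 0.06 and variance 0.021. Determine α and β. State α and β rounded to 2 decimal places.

Write ν = α+β; then α = μν and Var = μ(1−μ)/(ν+1).
ν = μ(1−μ)/Var − 1 = 0.0564/0.021 − 1 = 1.6857.
α = 0.06·1.6857 = 0.10, β = 0.94·1.6857 = 1.58.

α = 0.10, β = 1.58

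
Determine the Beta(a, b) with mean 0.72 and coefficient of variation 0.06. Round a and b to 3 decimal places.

Var = (CV·μ)² = (0.06×0.72)² = 0.001866.
a+b = μ(1−μ)/Var − 1 = 0.2016/0.001866 − 1 = 107.0247.
Thus a = 0.72·107.0247 = 77.058 and b = 0.28·107.0247 = 29.967.

a = 77.058, b = 29.967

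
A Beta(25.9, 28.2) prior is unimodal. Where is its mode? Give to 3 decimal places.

With α,β > 1, mode = (α−1)/(α+β−2) = 24.9/52.1 = 0.478.

0.478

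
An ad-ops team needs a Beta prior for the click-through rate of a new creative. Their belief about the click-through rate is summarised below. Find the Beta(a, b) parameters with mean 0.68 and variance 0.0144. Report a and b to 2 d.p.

By moment matching, a+b = μ(1−μ)/σ² − 1 = (0.68·0.32)/0.0144 − 1 = 15.1111 − 1 = 14.1111.
Since a/(a+b) = μ, a = 0.68·14.1111 = 9.60 and b = 0.32·14.1111 = 4.52.

a = 9.60, b = 4.52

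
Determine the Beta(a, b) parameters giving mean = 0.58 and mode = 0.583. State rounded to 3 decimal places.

a = 32.093, b = 23.240

Let s = a+b. Mean gives a = μs = 0.58s; mode gives (a−1)/(s−2) = 0.583.
Substituting: 0.58s − 1 = 0.583(s−2) = 0.583s − 1.166, so -0.003s = -0.166 and s = 55.3333.
Then a = 0.58×55.3333 = 32.093 and b = s−a = 23.240.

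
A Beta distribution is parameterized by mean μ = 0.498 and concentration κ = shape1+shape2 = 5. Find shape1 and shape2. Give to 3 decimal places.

shape1 = 2.490, shape2 = 2.510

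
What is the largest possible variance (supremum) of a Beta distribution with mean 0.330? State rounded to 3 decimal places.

Var = μ(1−μ)/(α+β+1), which approaches μ(1−μ) as α+β → 0.
So the supremum is μ(1−μ) = 0.330×0.670 = 0.221.

0.221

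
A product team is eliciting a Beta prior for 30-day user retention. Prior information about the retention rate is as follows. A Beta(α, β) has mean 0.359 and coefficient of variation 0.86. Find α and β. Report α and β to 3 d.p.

α = 0.508, β = 0.906

Var = (CV·μ)² = (0.86×0.359)² = 0.095320.
α+β = μ(1−μ)/Var − 1 = 0.230119/0.095320 − 1 = 1.4142.
Thus α = 0.359·1.4142 = 0.508 and β = 0.641·1.4142 = 0.906.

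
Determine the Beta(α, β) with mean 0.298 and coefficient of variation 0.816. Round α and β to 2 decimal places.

Var = (CV·μ)² = (0.816×0.298)² = 0.059131.
α+β = μ(1−μ)/Var − 1 = 0.209196/0.059131 − 1 = 2.5379.
Thus α = 0.298·2.5379 = 0.76 and β = 0.702·2.5379 = 1.78.

α = 0.76, β = 1.78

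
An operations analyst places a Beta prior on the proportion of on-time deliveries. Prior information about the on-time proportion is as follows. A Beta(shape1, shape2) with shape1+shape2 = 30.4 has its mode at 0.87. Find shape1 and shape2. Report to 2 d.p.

shape1 = 25.71, shape2 = 4.69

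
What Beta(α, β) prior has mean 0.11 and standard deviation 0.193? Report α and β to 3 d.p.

First σ² = 0.037249. Setting α = μn, β = (1−μ)n with n = α+β,
μ(1−μ)/(n+1) = 0.037249 ⇒ n+1 = 0.0979/0.037249 = 2.6283 ⇒ n = 1.6283.
Hence α = 0.11×1.6283 = 0.179, β = 0.89×1.6283 = 1.449.

α = 0.179, β = 1.449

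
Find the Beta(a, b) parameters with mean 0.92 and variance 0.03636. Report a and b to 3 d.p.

a = 0.942, b = 0.082

Write ν = a+b; then a = μν and Var = μ(1−μ)/(ν+1).
ν = μ(1−μ)/Var − 1 = 0.0736/0.03636 − 1 = 1.0242.
a = 0.92·1.0242 = 0.942, b = 0.08·1.0242 = 0.082.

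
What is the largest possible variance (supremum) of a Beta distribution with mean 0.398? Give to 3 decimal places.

For fixed mean μ the Beta variance is μ(1−μ)/(α+β+1), increasing as α+β decreases.
Its least upper bound (not attained) is μ(1−μ) = 0.398·0.602 = 0.240.

0.240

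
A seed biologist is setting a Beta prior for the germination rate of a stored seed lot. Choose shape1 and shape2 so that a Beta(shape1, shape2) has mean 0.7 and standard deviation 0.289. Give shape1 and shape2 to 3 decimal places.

Variance = 0.289² = 0.083521. The moment-matching identity shape1+shape2 = μ(1−μ)/Var − 1 gives
shape1+shape2 = 0.21/0.083521 − 1 = 1.5143, so shape1 = μ·1.5143 = 1.060 and shape2 = (1−μ)·1.5143 = 0.454.

shape1 = 1.060, shape2 = 0.454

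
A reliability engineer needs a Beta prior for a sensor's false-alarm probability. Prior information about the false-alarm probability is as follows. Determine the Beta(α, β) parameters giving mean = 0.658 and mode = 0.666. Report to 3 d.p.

With s = α+β: μ = α/s and mode = (α−1)/(s−2). Eliminating α = μs,
μs − 1 = m(s−2) ⇒ s(μ−m) = 1−2m ⇒ s = -0.332/-0.008 = 41.5000.
So α = μs = 27.307, β = (1−μ)s = 14.193.

α = 27.307, β = 14.193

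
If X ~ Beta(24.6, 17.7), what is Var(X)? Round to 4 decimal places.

α+β = 42.3 and αβ = 435.42, so Var = αβ/[(α+β)²(α+β+1)] = 435.42/77476.257 = 0.0056.

0.0056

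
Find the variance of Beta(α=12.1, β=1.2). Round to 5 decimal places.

0.00574

α+β = 13.3 and αβ = 14.52, so Var = αβ/[(α+β)²(α+β+1)] = 14.52/2529.527 = 0.00574.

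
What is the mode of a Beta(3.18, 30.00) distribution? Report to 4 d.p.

The density x^(α−1)(1−x)^(β−1) is maximised at (α−1)/(α+β−2) = 2.18/31.18 = 0.0699.

0.0699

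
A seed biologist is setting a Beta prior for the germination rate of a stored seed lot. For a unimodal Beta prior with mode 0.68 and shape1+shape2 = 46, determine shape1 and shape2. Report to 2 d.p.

Since the density peak of Beta(shape1,shape2) is at (shape1−1)/(shape1+shape2−2),
shape1 = 1 + 0.68(46−2) = 30.92 and shape2 = 46 − 30.92 = 15.08.

shape1 = 30.92, shape2 = 15.08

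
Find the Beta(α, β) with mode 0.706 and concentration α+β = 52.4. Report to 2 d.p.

α = 36.58, β = 15.82

Since the density peak of Beta(α,β) is at (α−1)/(α+β−2),
α = 1 + 0.706(52.4−2) = 36.58 and β = 52.4 − 36.58 = 15.82.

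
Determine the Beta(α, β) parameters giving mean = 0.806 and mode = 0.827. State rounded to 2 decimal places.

α = 25.10, β = 6.04

With s = α+β: μ = α/s and mode = (α−1)/(s−2). Eliminating α = μs,
μs − 1 = m(s−2) ⇒ s(μ−m) = 1−2m ⇒ s = -0.654/-0.021 = 31.1429.
So α = μs = 25.10, β = (1−μ)s = 6.04.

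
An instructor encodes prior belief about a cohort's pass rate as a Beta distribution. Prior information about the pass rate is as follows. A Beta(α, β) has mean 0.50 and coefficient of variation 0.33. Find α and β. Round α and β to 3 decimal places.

α = 4.091, β = 4.091

Var = (CV·μ)² = (0.33×0.50)² = 0.027225.
α+β = μ(1−μ)/Var − 1 = 0.2500/0.027225 − 1 = 8.1827.
Thus α = 0.50·8.1827 = 4.091 and β = 0.50·8.1827 = 4.091.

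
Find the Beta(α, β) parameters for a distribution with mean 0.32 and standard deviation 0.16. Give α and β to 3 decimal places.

α = 2.400, β = 5.100

σ² = 0.16² = 0.0256.
With s = α+β, Var = μ(1−μ)/(s+1), so s+1 = (0.32×0.68)/0.0256 = 8.5000 and s = 7.5000.
α = μs = 2.400, β = (1−μ)s = 5.100.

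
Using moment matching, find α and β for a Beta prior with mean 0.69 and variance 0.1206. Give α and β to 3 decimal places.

α = 0.534, β = 0.240

Write ν = α+β; then α = μν and Var = μ(1−μ)/(ν+1).
ν = μ(1−μ)/Var − 1 = 0.2139/0.1206 − 1 = 0.7736.
α = 0.69·0.7736 = 0.534, β = 0.31·0.7736 = 0.240.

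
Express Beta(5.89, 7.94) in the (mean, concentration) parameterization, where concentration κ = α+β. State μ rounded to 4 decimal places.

μ = 0.4259, κ = 13.83

κ = α+β = 5.89+7.94 = 13.83; μ = α/κ = 5.89/13.83 = 0.4259.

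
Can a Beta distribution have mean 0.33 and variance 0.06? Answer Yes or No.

Yes

The Beta variance bound is σ² < μ(1−μ).
Here μ(1−μ) = 0.33×0.67 = 0.2211, and 0.06 < 0.2211.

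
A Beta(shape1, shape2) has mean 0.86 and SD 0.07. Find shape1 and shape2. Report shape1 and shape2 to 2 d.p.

Variance = 0.07² = 0.0049. The moment-matching identity shape1+shape2 = μ(1−μ)/Var − 1 gives
shape1+shape2 = 0.1204/0.0049 − 1 = 23.5714, so shape1 = μ·23.5714 = 20.27 and shape2 = (1−μ)·23.5714 = 3.30.

shape1 = 20.27, shape2 = 3.30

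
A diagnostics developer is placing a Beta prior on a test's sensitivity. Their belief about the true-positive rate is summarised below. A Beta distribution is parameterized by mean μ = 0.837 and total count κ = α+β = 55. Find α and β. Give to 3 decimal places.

α = 46.035, β = 8.965

α = μκ = 0.837×55 = 46.035 and β = (1−μ)κ = 0.163×55 = 8.965.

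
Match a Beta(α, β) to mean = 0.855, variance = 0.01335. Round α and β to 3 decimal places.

α = 7.085, β = 1.202

By moment matching, α+β = μ(1−μ)/σ² − 1 = (0.855·0.145)/0.01335 − 1 = 9.2865 − 1 = 8.2865.
Since α/(α+β) = μ, α = 0.855·8.2865 = 7.085 and β = 0.145·8.2865 = 1.202.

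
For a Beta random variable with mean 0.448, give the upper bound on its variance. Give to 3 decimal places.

Var = μ(1−μ)/(α+β+1), which approaches μ(1−μ) as α+β → 0.
So the supremum is μ(1−μ) = 0.448×0.552 = 0.247.

0.247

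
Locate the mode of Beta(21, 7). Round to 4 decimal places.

0.7692

With α,β > 1, mode = (α−1)/(α+β−2) = 20/26 = 0.7692.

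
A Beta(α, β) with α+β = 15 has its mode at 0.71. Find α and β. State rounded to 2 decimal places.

α = 10.23, β = 4.77

Since the density peak of Beta(α,β) is at (α−1)/(α+β−2),
α = 1 + 0.71(15−2) = 10.23 and β = 15 − 10.23 = 4.77.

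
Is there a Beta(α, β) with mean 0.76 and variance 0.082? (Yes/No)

Yes

A Beta with mean μ has variance μ(1−μ)/(α+β+1) < μ(1−μ).
Here μ(1−μ) = 0.76×0.24 = 0.1824, and 0.082 < 0.1824.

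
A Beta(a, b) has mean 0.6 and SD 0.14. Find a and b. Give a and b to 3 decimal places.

a = 6.747, b = 4.498

Variance = 0.14² = 0.0196. The moment-matching identity a+b = μ(1−μ)/Var − 1 gives
a+b = 0.24/0.0196 − 1 = 11.2449, so a = μ·11.2449 = 6.747 and b = (1−μ)·11.2449 = 4.498.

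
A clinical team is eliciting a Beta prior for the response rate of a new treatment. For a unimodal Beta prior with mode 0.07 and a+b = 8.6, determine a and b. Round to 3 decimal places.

a = 1.462, b = 7.138

Since the density peak of Beta(a,b) is at (a−1)/(a+b−2),
a = 1 + 0.07(8.6−2) = 1.462 and b = 8.6 − 1.462 = 7.138.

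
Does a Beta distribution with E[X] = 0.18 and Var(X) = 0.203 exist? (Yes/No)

For any Beta, Var(X) < E[X]·(1−E[X]).
Here μ(1−μ) = 0.18×0.82 = 0.1476, and 0.203 ≥ 0.1476.

No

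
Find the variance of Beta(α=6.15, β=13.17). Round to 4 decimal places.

Var = αβ/[(α+β)²(α+β+1)] = (6.15×13.17)/(19.32²×20.32) = 80.9955/7584.691968 = 0.0107.

0.0107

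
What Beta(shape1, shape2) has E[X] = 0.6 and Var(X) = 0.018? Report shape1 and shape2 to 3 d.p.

Write ν = shape1+shape2; then shape1 = μν and Var = μ(1−μ)/(ν+1).
ν = μ(1−μ)/Var − 1 = 0.24/0.018 − 1 = 12.3333.
shape1 = 0.6·12.3333 = 7.400, shape2 = 0.4·12.3333 = 4.933.

shape1 = 7.400, shape2 = 4.933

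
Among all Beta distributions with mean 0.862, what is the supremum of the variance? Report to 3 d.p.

0.119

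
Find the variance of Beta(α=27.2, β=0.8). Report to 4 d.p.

0.0010

α+β = 28.0 and αβ = 21.76, so Var = αβ/[(α+β)²(α+β+1)] = 21.76/22736.000 = 0.0010.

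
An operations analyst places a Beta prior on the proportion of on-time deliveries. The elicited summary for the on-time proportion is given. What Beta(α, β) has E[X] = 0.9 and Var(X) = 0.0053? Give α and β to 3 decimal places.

α = 14.383, β = 1.598

By moment matching, α+β = μ(1−μ)/σ² − 1 = (0.9·0.1)/0.0053 − 1 = 16.9811 − 1 = 15.9811.
Since α/(α+β) = μ, α = 0.9·15.9811 = 14.383 and β = 0.1·15.9811 = 1.598.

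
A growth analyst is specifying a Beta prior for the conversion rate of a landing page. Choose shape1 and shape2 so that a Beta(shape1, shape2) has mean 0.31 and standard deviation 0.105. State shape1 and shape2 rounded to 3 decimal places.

shape1 = 5.704, shape2 = 12.697

Variance = 0.105² = 0.011025. The moment-matching identity shape1+shape2 = μ(1−μ)/Var − 1 gives
shape1+shape2 = 0.2139/0.011025 − 1 = 18.4014, so shape1 = μ·18.4014 = 5.704 and shape2 = (1−μ)·18.4014 = 12.697.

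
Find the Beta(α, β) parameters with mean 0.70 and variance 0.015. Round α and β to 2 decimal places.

α = 9.10, β = 3.90

Write ν = α+β; then α = μν and Var = μ(1−μ)/(ν+1).
ν = μ(1−μ)/Var − 1 = 0.2100/0.015 − 1 = 13.0000.
α = 0.70·13.0000 = 9.10, β = 0.30·13.0000 = 3.90.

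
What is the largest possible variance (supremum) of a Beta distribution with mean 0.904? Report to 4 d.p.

For fixed mean μ the Beta variance is μ(1−μ)/(α+β+1), increasing as α+β decreases.
Its least upper bound (not attained) is μ(1−μ) = 0.904·0.096 = 0.0868.

0.0868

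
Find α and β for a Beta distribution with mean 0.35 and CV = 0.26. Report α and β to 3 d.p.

α = 9.265, β = 17.207

Var = (CV·μ)² = (0.26×0.35)² = 0.008281.
α+β = μ(1−μ)/Var − 1 = 0.2275/0.008281 − 1 = 26.4725.
Thus α = 0.35·26.4725 = 9.265 and β = 0.65·26.4725 = 17.207.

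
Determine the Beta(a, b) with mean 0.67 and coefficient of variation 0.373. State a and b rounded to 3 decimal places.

a = 1.702, b = 0.838

σ = CV·μ = 0.373×0.67 = 0.24991, so σ² = 0.062455.
s+1 = μ(1−μ)/σ² = 0.2211/0.062455 = 3.5401, so s = a+b = 2.5401.
a = μs = 1.702, b = (1−μ)s = 0.838.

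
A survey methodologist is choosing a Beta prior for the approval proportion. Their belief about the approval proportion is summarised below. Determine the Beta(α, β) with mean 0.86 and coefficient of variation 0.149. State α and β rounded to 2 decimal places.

σ = CV·μ = 0.149×0.86 = 0.12814, so σ² = 0.016420.
s+1 = μ(1−μ)/σ² = 0.1204/0.016420 = 7.3326, so s = α+β = 6.3326.
α = μs = 5.45, β = (1−μ)s = 0.89.

α = 5.45, β = 0.89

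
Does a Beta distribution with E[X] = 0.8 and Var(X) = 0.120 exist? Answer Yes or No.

Yes

For any Beta, Var(X) < E[X]·(1−E[X]).
Here μ(1−μ) = 0.8×0.2 = 0.16, and 0.120 < 0.16.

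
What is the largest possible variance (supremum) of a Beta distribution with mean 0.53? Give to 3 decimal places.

Var = μ(1−μ)/(α+β+1), which approaches μ(1−μ) as α+β → 0.
So the supremum is μ(1−μ) = 0.53×0.47 = 0.249.

0.249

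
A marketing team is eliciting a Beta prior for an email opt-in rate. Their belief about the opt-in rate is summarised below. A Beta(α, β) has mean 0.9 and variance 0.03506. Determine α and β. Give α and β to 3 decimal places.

Let s = α+β. The Beta variance is μ(1−μ)/(s+1).
So s+1 = μ(1−μ)/σ² = (0.9×0.1)/0.03506 = 0.09/0.03506 = 2.5670, giving s = 1.5670.
Then α = μs = 0.9×1.5670 = 1.410 and β = (1−μ)s = 0.1×1.5670 = 0.157.

α = 1.410, β = 0.157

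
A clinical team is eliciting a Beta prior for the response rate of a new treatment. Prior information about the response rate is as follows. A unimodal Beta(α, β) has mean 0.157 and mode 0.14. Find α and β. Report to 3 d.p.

With s = α+β: μ = α/s and mode = (α−1)/(s−2). Eliminating α = μs,
μs − 1 = m(s−2) ⇒ s(μ−m) = 1−2m ⇒ s = 0.72/0.017 = 42.3529.
So α = μs = 6.649, β = (1−μ)s = 35.704.

α = 6.649, β = 35.704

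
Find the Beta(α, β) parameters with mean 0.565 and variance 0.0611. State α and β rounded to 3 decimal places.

α = 1.708, β = 1.315

By moment matching, α+β = μ(1−μ)/σ² − 1 = (0.565·0.435)/0.0611 − 1 = 4.0225 − 1 = 3.0225.
Since α/(α+β) = μ, α = 0.565·3.0225 = 1.708 and β = 0.435·3.0225 = 1.315.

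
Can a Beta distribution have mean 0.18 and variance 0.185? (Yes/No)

No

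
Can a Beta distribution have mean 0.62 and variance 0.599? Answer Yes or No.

A Beta with mean μ has variance μ(1−μ)/(α+β+1) < μ(1−μ).
Here μ(1−μ) = 0.62×0.38 = 0.2356, and 0.599 ≥ 0.2356.

No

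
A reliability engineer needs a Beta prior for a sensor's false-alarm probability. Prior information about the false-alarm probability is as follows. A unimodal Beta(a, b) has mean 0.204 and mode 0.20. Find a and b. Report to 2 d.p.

Let s = a+b. Mean gives a = μs = 0.204s; mode gives (a−1)/(s−2) = 0.20.
Substituting: 0.204s − 1 = 0.20(s−2) = 0.20s − 0.40, so 0.004s = 0.60 and s = 150.0000.
Then a = 0.204×150.0000 = 30.60 and b = s−a = 119.40.

a = 30.60, b = 119.40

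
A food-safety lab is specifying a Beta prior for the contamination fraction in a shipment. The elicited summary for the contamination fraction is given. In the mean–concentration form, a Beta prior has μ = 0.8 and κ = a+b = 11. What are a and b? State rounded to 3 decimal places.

a = 8.800, b = 2.200

a = μκ = 0.8×11 = 8.800 and b = (1−μ)κ = 0.2×11 = 2.200.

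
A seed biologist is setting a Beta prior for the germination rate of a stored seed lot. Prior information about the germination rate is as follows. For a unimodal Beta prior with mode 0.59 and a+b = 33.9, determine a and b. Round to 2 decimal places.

Mode = (a−1)/(κ−2) with κ = a+b, so a−1 = 0.59·31.9 = 18.82.
a = 19.82; b = κ − a = 14.08.

a = 19.82, b = 14.08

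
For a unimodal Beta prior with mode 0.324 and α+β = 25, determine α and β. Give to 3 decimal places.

α = 8.452, β = 16.548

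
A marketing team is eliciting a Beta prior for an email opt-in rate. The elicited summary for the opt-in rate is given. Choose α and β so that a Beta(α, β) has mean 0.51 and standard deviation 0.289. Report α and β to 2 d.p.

α = 1.02, β = 0.98

First σ² = 0.083521. Setting α = μn, β = (1−μ)n with n = α+β,
μ(1−μ)/(n+1) = 0.083521 ⇒ n+1 = 0.2499/0.083521 = 2.9921 ⇒ n = 1.9921.
Hence α = 0.51×1.9921 = 1.02, β = 0.49×1.9921 = 0.98.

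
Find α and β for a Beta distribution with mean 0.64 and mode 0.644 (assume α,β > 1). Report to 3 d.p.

α = 46.080, β = 25.920

Let s = α+β. Mean gives α = μs = 0.64s; mode gives (α−1)/(s−2) = 0.644.
Substituting: 0.64s − 1 = 0.644(s−2) = 0.644s − 1.288, so -0.004s = -0.288 and s = 72.0000.
Then α = 0.64×72.0000 = 46.080 and β = s−α = 25.920.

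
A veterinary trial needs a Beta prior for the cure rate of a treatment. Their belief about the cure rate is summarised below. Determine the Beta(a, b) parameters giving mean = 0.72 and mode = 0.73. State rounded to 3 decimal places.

a = 33.120, b = 12.880

Let s = a+b. Mean gives a = μs = 0.72s; mode gives (a−1)/(s−2) = 0.73.
Substituting: 0.72s − 1 = 0.73(s−2) = 0.73s − 1.46, so -0.01s = -0.46 and s = 46.0000.
Then a = 0.72×46.0000 = 33.120 and b = s−a = 12.880.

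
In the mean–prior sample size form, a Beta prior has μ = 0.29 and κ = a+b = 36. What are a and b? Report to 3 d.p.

a = 10.440, b = 25.560

Split κ in proportion μ : (1−μ): a = 0.29·36 = 10.440, b = 36 − 10.440 = 25.560.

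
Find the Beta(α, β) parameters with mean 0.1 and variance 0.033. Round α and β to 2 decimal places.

By moment matching, α+β = μ(1−μ)/σ² − 1 = (0.1·0.9)/0.033 − 1 = 2.7273 − 1 = 1.7273.
Since α/(α+β) = μ, α = 0.1·1.7273 = 0.17 and β = 0.9·1.7273 = 1.55.

α = 0.17, β = 1.55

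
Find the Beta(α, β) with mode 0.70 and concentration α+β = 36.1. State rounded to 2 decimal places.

α = 24.87, β = 11.23

Since the density peak of Beta(α,β) is at (α−1)/(α+β−2),
α = 1 + 0.70(36.1−2) = 24.87 and β = 36.1 − 24.87 = 11.23.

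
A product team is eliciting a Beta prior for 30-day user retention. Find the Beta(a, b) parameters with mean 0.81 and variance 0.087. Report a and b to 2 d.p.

a = 0.62, b = 0.15

Write ν = a+b; then a = μν and Var = μ(1−μ)/(ν+1).
ν = μ(1−μ)/Var − 1 = 0.1539/0.087 − 1 = 0.7690.
a = 0.81·0.7690 = 0.62, b = 0.19·0.7690 = 0.15.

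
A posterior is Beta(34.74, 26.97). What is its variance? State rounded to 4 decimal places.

0.0039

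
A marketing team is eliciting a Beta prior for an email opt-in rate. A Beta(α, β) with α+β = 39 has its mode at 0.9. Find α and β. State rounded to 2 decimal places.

For α,β>1 the mode is (α−1)/(α+β−2), so α = mode·(κ−2)+1 = 0.9×37+1 = 34.30.
And β = (1−mode)·(κ−2)+1 = 0.1×37+1 = 4.70.

α = 34.30, β = 4.70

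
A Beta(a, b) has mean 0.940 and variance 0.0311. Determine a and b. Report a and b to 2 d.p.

a = 0.76, b = 0.05

By moment matching, a+b = μ(1−μ)/σ² − 1 = (0.940·0.060)/0.0311 − 1 = 1.8135 − 1 = 0.8135.
Since a/(a+b) = μ, a = 0.940·0.8135 = 0.76 and b = 0.060·0.8135 = 0.05.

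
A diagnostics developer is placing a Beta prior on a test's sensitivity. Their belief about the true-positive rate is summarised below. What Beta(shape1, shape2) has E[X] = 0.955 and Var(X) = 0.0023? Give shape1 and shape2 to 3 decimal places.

shape1 = 16.889, shape2 = 0.796

Let s = shape1+shape2. The Beta variance is μ(1−μ)/(s+1).
So s+1 = μ(1−μ)/σ² = (0.955×0.045)/0.0023 = 0.042975/0.0023 = 18.6848, giving s = 17.6848.
Then shape1 = μs = 0.955×17.6848 = 16.889 and shape2 = (1−μ)s = 0.045×17.6848 = 0.796.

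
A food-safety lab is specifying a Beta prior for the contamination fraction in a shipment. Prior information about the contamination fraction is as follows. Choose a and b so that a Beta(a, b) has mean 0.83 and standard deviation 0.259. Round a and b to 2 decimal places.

a = 0.92, b = 0.19

σ² = 0.259² = 0.067081.
With s = a+b, Var = μ(1−μ)/(s+1), so s+1 = (0.83×0.17)/0.067081 = 2.1034 and s = 1.1034.
a = μs = 0.92, b = (1−μ)s = 0.19.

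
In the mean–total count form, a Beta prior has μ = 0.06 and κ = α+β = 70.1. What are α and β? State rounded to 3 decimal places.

α = 4.206, β = 65.894

α = μκ = 0.06×70.1 = 4.206 and β = (1−μ)κ = 0.94×70.1 = 65.894.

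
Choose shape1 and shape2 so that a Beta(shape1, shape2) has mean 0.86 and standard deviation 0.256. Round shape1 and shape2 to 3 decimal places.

shape1 = 0.720, shape2 = 0.117

First σ² = 0.065536. Setting shape1 = μn, shape2 = (1−μ)n with n = shape1+shape2,
μ(1−μ)/(n+1) = 0.065536 ⇒ n+1 = 0.1204/0.065536 = 1.8372 ⇒ n = 0.8372.
Hence shape1 = 0.86×0.8372 = 0.720, shape2 = 0.14×0.8372 = 0.117.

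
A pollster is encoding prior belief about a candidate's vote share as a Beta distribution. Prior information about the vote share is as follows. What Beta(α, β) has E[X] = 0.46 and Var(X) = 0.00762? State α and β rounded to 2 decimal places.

α = 14.54, β = 17.06

Let s = α+β. The Beta variance is μ(1−μ)/(s+1).
So s+1 = μ(1−μ)/σ² = (0.46×0.54)/0.00762 = 0.2484/0.00762 = 32.5984, giving s = 31.5984.
Then α = μs = 0.46×31.5984 = 14.54 and β = (1−μ)s = 0.54×31.5984 = 17.06.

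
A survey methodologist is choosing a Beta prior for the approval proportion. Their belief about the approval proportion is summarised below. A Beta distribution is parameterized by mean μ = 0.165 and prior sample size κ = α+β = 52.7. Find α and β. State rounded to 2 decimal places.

Split κ in proportion μ : (1−μ): α = 0.165·52.7 = 8.70, β = 52.7 − 8.70 = 44.00.

α = 8.70, β = 44.00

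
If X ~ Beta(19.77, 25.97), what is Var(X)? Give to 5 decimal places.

Var = αβ/[(α+β)²(α+β+1)] = (19.77×25.97)/(45.74²×46.74) = 513.4269/97786.978824 = 0.00525.

0.00525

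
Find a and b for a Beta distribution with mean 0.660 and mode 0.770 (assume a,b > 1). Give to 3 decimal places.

a = 3.240, b = 1.669

Let s = a+b. Mean gives a = μs = 0.660s; mode gives (a−1)/(s−2) = 0.770.
Substituting: 0.660s − 1 = 0.770(s−2) = 0.770s − 1.540, so -0.110s = -0.540 and s = 4.9091.
Then a = 0.660×4.9091 = 3.240 and b = s−a = 1.669.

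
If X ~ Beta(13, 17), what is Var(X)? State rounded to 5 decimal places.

Var = αβ/[(α+β)²(α+β+1)] = (13×17)/(30²×31) = 221/27900 = 0.00792.

0.00792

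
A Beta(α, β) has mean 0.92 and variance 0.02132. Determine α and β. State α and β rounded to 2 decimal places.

α = 2.26, β = 0.20

Let s = α+β. The Beta variance is μ(1−μ)/(s+1).
So s+1 = μ(1−μ)/σ² = (0.92×0.08)/0.02132 = 0.0736/0.02132 = 3.4522, giving s = 2.4522.
Then α = μs = 0.92×2.4522 = 2.26 and β = (1−μ)s = 0.08×2.4522 = 0.20.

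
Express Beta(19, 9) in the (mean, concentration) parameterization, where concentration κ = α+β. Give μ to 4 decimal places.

μ = 0.6786, κ = 28

κ = α+β = 19+9 = 28; μ = α/κ = 19/28 = 0.6786.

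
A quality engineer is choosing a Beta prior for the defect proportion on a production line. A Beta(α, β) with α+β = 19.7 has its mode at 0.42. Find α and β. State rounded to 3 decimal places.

α = 8.434, β = 11.266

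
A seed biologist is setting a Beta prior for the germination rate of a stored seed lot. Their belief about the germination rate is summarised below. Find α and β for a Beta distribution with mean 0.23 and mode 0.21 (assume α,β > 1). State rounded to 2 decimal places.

α = 6.67, β = 22.33

Let s = α+β. Mean gives α = μs = 0.23s; mode gives (α−1)/(s−2) = 0.21.
Substituting: 0.23s − 1 = 0.21(s−2) = 0.21s − 0.42, so 0.02s = 0.58 and s = 29.0000.
Then α = 0.23×29.0000 = 6.67 and β = s−α = 22.33.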